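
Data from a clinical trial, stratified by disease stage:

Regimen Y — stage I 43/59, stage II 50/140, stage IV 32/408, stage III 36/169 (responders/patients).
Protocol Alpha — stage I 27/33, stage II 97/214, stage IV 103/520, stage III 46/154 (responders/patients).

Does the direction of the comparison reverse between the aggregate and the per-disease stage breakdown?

No

Stage I: Regimen Y 43/59 = 72.9%, Protocol Alpha 27/33 = 81.8% → Protocol Alpha
Stage II: Regimen Y 50/140 = 35.7%, Protocol Alpha 97/214 = 45.3% → Protocol Alpha
Stage IV: Regimen Y 32/408 = 7.8%, Protocol Alpha 103/520 = 19.8% → Protocol Alpha
Stage III: Regimen Y 36/169 = 21.3%, Protocol Alpha 46/154 = 29.9% → Protocol Alpha
Overall: Regimen Y 161/776 = 20.7%, Protocol Alpha 273/921 = 29.6% → Protocol Alpha
Protocol Alpha wins overall and in every disease group — no reversal.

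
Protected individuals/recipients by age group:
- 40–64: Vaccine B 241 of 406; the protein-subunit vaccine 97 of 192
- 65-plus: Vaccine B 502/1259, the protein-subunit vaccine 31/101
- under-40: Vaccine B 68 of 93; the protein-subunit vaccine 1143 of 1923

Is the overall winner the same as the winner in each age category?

No

40–64: Vaccine B 241/406 = 59.4%, the protein-subunit vaccine 97/192 = 50.5% → Vaccine B
65-plus: Vaccine B 502/1259 = 39.9%, the protein-subunit vaccine 31/101 = 30.7% → Vaccine B
Under-40: Vaccine B 68/93 = 73.1%, the protein-subunit vaccine 1143/1923 = 59.4% → Vaccine B
Overall: Vaccine B 811/1758 = 46.1%, the protein-subunit vaccine 1271/2216 = 57.4% → the protein-subunit vaccine
Vaccine B wins each age group but the protein-subunit vaccine wins overall — the comparison reverses. Vaccine B's recipients skew toward 65-plus, which has a lower base rate.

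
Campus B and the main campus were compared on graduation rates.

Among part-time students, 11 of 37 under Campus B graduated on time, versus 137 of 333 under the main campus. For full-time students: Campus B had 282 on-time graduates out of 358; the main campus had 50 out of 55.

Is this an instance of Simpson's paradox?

Part-time: Campus B 11/37 = 29.7%, the main campus 137/333 = 41.1% → the main campus
Full-time: Campus B 282/358 = 78.8%, the main campus 50/55 = 90.9% → the main campus
Overall: Campus B 293/395 = 74.2%, the main campus 187/388 = 48.2% → Campus B
The main campus wins each enrollment group but Campus B wins overall — the comparison reverses. The main campus's students skew toward part-time, which has a lower base rate.

Yes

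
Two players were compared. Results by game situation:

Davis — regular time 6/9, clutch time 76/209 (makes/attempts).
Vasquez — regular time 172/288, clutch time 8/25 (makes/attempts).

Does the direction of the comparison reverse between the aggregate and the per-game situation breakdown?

Regular time: Davis 6/9 = 66.7%, Vasquez 172/288 = 59.7% → Davis
Clutch time: Davis 76/209 = 36.4%, Vasquez 8/25 = 32.0% → Davis
Overall: Davis 82/218 = 37.6%, Vasquez 180/313 = 57.5% → Vasquez
Davis wins each game group but Vasquez wins overall — the comparison reverses. Davis's attempts skew toward clutch time, which has a lower base rate.

Yes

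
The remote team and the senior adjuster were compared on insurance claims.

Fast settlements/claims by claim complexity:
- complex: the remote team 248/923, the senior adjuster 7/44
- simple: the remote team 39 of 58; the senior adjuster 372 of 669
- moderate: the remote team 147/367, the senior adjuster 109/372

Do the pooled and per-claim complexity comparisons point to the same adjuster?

Complex: the remote team 248/923 = 26.9%, the senior adjuster 7/44 = 15.9% → the remote team
Simple: the remote team 39/58 = 67.2%, the senior adjuster 372/669 = 55.6% → the remote team
Moderate: the remote team 147/367 = 40.1%, the senior adjuster 109/372 = 29.3% → the remote team
Overall: the remote team 434/1348 = 32.2%, the senior adjuster 488/1085 = 45.0% → the senior adjuster
The remote team wins each claim group but the senior adjuster wins overall — the comparison reverses. The remote team's claims skew toward complex, which has a lower base rate.

No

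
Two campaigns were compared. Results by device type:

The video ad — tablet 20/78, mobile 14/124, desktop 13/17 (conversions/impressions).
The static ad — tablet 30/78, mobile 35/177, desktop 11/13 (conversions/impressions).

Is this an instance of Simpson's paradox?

Tablet: the video ad 20/78 = 25.6%, the static ad 30/78 = 38.5% → the static ad
Mobile: the video ad 14/124 = 11.3%, the static ad 35/177 = 19.8% → the static ad
Desktop: the video ad 13/17 = 76.5%, the static ad 11/13 = 84.6% → the static ad
Overall: the video ad 47/219 = 21.5%, the static ad 76/268 = 28.4% → the static ad
The static ad wins overall and in every device group — no reversal.

No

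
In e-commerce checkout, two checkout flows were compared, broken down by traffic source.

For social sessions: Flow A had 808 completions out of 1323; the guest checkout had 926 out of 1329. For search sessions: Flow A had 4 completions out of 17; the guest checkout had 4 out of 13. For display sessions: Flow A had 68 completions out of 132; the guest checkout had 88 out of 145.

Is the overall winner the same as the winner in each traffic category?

Yes

Social: Flow A 808/1323 = 61.1%, the guest checkout 926/1329 = 69.7% → the guest checkout
Search: Flow A 4/17 = 23.5%, the guest checkout 4/13 = 30.8% → the guest checkout
Display: Flow A 68/132 = 51.5%, the guest checkout 88/145 = 60.7% → the guest checkout
Overall: Flow A 880/1472 = 59.8%, the guest checkout 1018/1487 = 68.5% → the guest checkout
The guest checkout wins overall and in every traffic group — no reversal.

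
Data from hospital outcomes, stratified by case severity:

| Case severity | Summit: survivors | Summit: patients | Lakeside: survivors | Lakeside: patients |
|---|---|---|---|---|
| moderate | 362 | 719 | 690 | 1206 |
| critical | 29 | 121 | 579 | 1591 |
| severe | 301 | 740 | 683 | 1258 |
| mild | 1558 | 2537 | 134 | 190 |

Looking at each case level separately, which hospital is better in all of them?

Lakeside

Moderate: Summit 362/719 = 50.3%, Lakeside 690/1206 = 57.2% → Lakeside
Critical: Summit 29/121 = 24.0%, Lakeside 579/1591 = 36.4% → Lakeside
Severe: Summit 301/740 = 40.7%, Lakeside 683/1258 = 54.3% → Lakeside
Mild: Summit 1558/2537 = 61.4%, Lakeside 134/190 = 70.5% → Lakeside
Lakeside has the higher rate in all 4 groups.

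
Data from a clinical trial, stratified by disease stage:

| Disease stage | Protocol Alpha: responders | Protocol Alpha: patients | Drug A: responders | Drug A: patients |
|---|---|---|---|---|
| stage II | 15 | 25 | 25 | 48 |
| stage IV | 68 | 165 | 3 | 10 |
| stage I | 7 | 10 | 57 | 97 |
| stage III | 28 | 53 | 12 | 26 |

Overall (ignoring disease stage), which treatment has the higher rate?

Stage II: Protocol Alpha 15/25 = 60.0%, Drug A 25/48 = 52.1% → Protocol Alpha
Stage IV: Protocol Alpha 68/165 = 41.2%, Drug A 3/10 = 30.0% → Protocol Alpha
Stage I: Protocol Alpha 7/10 = 70.0%, Drug A 57/97 = 58.8% → Protocol Alpha
Stage III: Protocol Alpha 28/53 = 52.8%, Drug A 12/26 = 46.2% → Protocol Alpha
Overall: Protocol Alpha 118/253 = 46.6%, Drug A 97/181 = 53.6% → Drug A
(Protocol Alpha wins every disease group but Drug A wins overall — Protocol Alpha's patients skew toward the low-rate stage IV group.)

Drug A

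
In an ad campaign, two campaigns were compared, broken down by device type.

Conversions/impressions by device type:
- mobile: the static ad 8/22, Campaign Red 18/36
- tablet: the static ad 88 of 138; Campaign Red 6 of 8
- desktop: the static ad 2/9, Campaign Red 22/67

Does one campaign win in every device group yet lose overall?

Yes

Mobile: the static ad 8/22 = 36.4%, Campaign Red 18/36 = 50.0% → Campaign Red
Tablet: the static ad 88/138 = 63.8%, Campaign Red 6/8 = 75.0% → Campaign Red
Desktop: the static ad 2/9 = 22.2%, Campaign Red 22/67 = 32.8% → Campaign Red
Overall: the static ad 98/169 = 58.0%, Campaign Red 46/111 = 41.4% → the static ad
Campaign Red wins each device group but the static ad wins overall — the comparison reverses. Campaign Red's impressions skew toward desktop, which has a lower base rate.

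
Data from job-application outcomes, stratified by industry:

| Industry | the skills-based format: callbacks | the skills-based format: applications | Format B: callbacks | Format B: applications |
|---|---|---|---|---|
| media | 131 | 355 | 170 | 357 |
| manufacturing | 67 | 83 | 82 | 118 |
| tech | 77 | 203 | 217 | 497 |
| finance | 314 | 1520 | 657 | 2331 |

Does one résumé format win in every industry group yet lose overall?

No

Media: the skills-based format 131/355 = 36.9%, Format B 170/357 = 47.6% → Format B
Manufacturing: the skills-based format 67/83 = 80.7%, Format B 82/118 = 69.5% → the skills-based format
Tech: the skills-based format 77/203 = 37.9%, Format B 217/497 = 43.7% → Format B
Finance: the skills-based format 314/1520 = 20.7%, Format B 657/2331 = 28.2% → Format B
Overall: the skills-based format 589/2161 = 27.3%, Format B 1126/3303 = 34.1% → Format B
Neither sweeps: the skills-based format wins 1 of 4 groups, Format B wins 3. Format B wins overall but not every group — no Simpson reversal.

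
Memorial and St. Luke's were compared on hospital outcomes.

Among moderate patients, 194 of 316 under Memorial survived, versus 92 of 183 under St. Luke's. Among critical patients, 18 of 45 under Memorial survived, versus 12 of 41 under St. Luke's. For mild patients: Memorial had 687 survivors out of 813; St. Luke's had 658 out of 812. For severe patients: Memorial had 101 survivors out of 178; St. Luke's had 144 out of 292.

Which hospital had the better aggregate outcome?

Memorial

Moderate: Memorial 194/316 = 61.4%, St. Luke's 92/183 = 50.3% → Memorial
Critical: Memorial 18/45 = 40.0%, St. Luke's 12/41 = 29.3% → Memorial
Mild: Memorial 687/813 = 84.5%, St. Luke's 658/812 = 81.0% → Memorial
Severe: Memorial 101/178 = 56.7%, St. Luke's 144/292 = 49.3% → Memorial
Overall: Memorial 1000/1352 = 74.0%, St. Luke's 906/1328 = 68.2% → Memorial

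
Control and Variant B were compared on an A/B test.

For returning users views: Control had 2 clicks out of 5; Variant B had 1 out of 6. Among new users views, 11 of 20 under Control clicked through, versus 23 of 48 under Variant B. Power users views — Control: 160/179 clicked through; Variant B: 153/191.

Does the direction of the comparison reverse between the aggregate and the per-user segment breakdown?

Returning users: Control 2/5 = 40.0%, Variant B 1/6 = 16.7% → Control
New users: Control 11/20 = 55.0%, Variant B 23/48 = 47.9% → Control
Power users: Control 160/179 = 89.4%, Variant B 153/191 = 80.1% → Control
Overall: Control 173/204 = 84.8%, Variant B 177/245 = 72.2% → Control
Control wins overall and in every user group — no reversal.

No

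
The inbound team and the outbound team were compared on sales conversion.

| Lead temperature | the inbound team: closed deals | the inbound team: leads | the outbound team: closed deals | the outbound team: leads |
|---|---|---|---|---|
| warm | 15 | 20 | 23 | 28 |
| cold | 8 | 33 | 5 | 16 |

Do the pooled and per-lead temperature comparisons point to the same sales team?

Yes

Warm: the inbound team 15/20 = 75.0%, the outbound team 23/28 = 82.1% → the outbound team
Cold: the inbound team 8/33 = 24.2%, the outbound team 5/16 = 31.2% → the outbound team
Overall: the inbound team 23/53 = 43.4%, the outbound team 28/44 = 63.6% → the outbound team
The outbound team wins overall and in every lead group — no reversal.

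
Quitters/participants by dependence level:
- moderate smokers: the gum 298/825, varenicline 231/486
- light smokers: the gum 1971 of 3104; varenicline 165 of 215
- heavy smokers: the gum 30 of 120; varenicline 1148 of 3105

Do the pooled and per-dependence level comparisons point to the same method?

No

Moderate smokers: the gum 298/825 = 36.1%, varenicline 231/486 = 47.5% → varenicline
Light smokers: the gum 1971/3104 = 63.5%, varenicline 165/215 = 76.7% → varenicline
Heavy smokers: the gum 30/120 = 25.0%, varenicline 1148/3105 = 37.0% → varenicline
Overall: the gum 2299/4049 = 56.8%, varenicline 1544/3806 = 40.6% → the gum
Varenicline wins each dependence group but the gum wins overall — the comparison reverses. Varenicline's participants skew toward heavy smokers, which has a lower base rate.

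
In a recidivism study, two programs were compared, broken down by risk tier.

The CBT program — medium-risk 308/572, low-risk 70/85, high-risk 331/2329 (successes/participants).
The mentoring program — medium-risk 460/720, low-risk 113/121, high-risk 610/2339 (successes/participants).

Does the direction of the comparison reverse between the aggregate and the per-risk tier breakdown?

No

Medium-risk: the CBT program 308/572 = 53.8%, the mentoring program 460/720 = 63.9% → the mentoring program
Low-risk: the CBT program 70/85 = 82.4%, the mentoring program 113/121 = 93.4% → the mentoring program
High-risk: the CBT program 331/2329 = 14.2%, the mentoring program 610/2339 = 26.1% → the mentoring program
Overall: the CBT program 709/2986 = 23.7%, the mentoring program 1183/3180 = 37.2% → the mentoring program
The mentoring program wins overall and in every risk group — no reversal.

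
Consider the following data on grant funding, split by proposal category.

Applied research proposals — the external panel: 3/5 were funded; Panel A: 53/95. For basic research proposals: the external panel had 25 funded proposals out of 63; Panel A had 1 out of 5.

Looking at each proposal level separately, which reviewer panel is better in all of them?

the external panel

Applied research: the external panel 3/5 = 60.0%, Panel A 53/95 = 55.8% → the external panel
Basic research: the external panel 25/63 = 39.7%, Panel A 1/5 = 20.0% → the external panel
The external panel has the higher rate in both groups.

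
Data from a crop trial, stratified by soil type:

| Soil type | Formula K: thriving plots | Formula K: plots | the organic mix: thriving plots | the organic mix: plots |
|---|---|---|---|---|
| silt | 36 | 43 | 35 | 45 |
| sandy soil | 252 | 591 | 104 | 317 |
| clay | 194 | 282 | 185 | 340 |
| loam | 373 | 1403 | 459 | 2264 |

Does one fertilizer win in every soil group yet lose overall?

Silt: Formula K 36/43 = 83.7%, the organic mix 35/45 = 77.8% → Formula K
Sandy soil: Formula K 252/591 = 42.6%, the organic mix 104/317 = 32.8% → Formula K
Clay: Formula K 194/282 = 68.8%, the organic mix 185/340 = 54.4% → Formula K
Loam: Formula K 373/1403 = 26.6%, the organic mix 459/2264 = 20.3% → Formula K
Overall: Formula K 855/2319 = 36.9%, the organic mix 783/2966 = 26.4% → Formula K
Formula K wins overall and in every soil group — no reversal.

No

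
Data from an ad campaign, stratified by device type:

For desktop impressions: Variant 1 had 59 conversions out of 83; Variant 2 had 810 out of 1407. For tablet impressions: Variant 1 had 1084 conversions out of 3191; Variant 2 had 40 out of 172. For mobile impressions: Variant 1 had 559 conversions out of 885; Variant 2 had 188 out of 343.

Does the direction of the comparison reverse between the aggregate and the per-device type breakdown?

Desktop: Variant 1 59/83 = 71.1%, Variant 2 810/1407 = 57.6% → Variant 1
Tablet: Variant 1 1084/3191 = 34.0%, Variant 2 40/172 = 23.3% → Variant 1
Mobile: Variant 1 559/885 = 63.2%, Variant 2 188/343 = 54.8% → Variant 1
Overall: Variant 1 1702/4159 = 40.9%, Variant 2 1038/1922 = 54.0% → Variant 2
Variant 1 wins each device group but Variant 2 wins overall — the comparison reverses. Variant 1's impressions skew toward tablet, which has a lower base rate.

Yes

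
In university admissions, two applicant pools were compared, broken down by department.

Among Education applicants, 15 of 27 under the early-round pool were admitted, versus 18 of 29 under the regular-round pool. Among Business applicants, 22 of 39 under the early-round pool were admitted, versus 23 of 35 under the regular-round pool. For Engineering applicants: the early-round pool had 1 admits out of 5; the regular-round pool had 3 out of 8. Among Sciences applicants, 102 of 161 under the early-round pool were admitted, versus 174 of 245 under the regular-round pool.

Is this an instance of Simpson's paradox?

Education: the early-round pool 15/27 = 55.6%, the regular-round pool 18/29 = 62.1% → the regular-round pool
Business: the early-round pool 22/39 = 56.4%, the regular-round pool 23/35 = 65.7% → the regular-round pool
Engineering: the early-round pool 1/5 = 20.0%, the regular-round pool 3/8 = 37.5% → the regular-round pool
Sciences: the early-round pool 102/161 = 63.4%, the regular-round pool 174/245 = 71.0% → the regular-round pool
Overall: the early-round pool 140/232 = 60.3%, the regular-round pool 218/317 = 68.8% → the regular-round pool
The regular-round pool wins overall and in every department group — no reversal.

No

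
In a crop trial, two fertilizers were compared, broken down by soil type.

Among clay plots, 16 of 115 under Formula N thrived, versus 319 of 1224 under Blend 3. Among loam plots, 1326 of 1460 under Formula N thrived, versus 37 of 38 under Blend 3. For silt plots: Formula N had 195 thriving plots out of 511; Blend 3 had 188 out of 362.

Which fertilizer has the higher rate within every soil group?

Clay: Formula N 16/115 = 13.9%, Blend 3 319/1224 = 26.1% → Blend 3
Loam: Formula N 1326/1460 = 90.8%, Blend 3 37/38 = 97.4% → Blend 3
Silt: Formula N 195/511 = 38.2%, Blend 3 188/362 = 51.9% → Blend 3
Blend 3 has the higher rate in all 3 groups.

Blend 3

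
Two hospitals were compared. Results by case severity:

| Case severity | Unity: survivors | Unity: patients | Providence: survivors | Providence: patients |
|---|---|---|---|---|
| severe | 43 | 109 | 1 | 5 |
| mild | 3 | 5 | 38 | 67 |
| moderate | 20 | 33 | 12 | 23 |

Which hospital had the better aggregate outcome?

Severe: Unity 43/109 = 39.4%, Providence 1/5 = 20.0% → Unity
Mild: Unity 3/5 = 60.0%, Providence 38/67 = 56.7% → Unity
Moderate: Unity 20/33 = 60.6%, Providence 12/23 = 52.2% → Unity
Overall: Unity 66/147 = 44.9%, Providence 51/95 = 53.7% → Providence
(Unity wins every case group but Providence wins overall — Unity's patients skew toward the low-rate severe group.)

Providence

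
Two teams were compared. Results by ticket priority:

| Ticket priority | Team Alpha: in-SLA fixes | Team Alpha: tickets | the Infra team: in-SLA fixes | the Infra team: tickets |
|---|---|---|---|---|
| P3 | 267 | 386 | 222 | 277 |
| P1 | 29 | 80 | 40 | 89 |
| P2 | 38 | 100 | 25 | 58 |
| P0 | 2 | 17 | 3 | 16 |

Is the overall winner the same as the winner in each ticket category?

P3: Team Alpha 267/386 = 69.2%, the Infra team 222/277 = 80.1% → the Infra team
P1: Team Alpha 29/80 = 36.2%, the Infra team 40/89 = 44.9% → the Infra team
P2: Team Alpha 38/100 = 38.0%, the Infra team 25/58 = 43.1% → the Infra team
P0: Team Alpha 2/17 = 11.8%, the Infra team 3/16 = 18.8% → the Infra team
Overall: Team Alpha 336/583 = 57.6%, the Infra team 290/440 = 65.9% → the Infra team
The Infra team wins overall and in every ticket group — no reversal.

Yes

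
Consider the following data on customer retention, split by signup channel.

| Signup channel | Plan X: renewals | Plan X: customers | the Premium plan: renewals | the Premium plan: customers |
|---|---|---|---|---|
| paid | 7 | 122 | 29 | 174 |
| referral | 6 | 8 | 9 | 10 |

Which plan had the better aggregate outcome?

the Premium plan

Paid: Plan X 7/122 = 5.7%, the Premium plan 29/174 = 16.7% → the Premium plan
Referral: Plan X 6/8 = 75.0%, the Premium plan 9/10 = 90.0% → the Premium plan
Overall: Plan X 13/130 = 10.0%, the Premium plan 38/184 = 20.7% → the Premium plan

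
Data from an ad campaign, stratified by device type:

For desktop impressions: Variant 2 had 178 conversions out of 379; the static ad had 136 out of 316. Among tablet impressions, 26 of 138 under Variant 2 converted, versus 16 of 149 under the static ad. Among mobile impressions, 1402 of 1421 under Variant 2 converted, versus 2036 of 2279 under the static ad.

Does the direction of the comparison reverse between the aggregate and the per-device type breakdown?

Desktop: Variant 2 178/379 = 47.0%, the static ad 136/316 = 43.0% → Variant 2
Tablet: Variant 2 26/138 = 18.8%, the static ad 16/149 = 10.7% → Variant 2
Mobile: Variant 2 1402/1421 = 98.7%, the static ad 2036/2279 = 89.3% → Variant 2
Overall: Variant 2 1606/1938 = 82.9%, the static ad 2188/2744 = 79.7% → Variant 2
Variant 2 wins overall and in every device group — no reversal.

No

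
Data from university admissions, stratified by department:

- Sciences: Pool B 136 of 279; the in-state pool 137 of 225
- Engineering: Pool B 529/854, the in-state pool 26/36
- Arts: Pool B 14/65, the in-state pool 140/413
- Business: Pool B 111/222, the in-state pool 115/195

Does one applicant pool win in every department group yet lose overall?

Sciences: Pool B 136/279 = 48.7%, the in-state pool 137/225 = 60.9% → the in-state pool
Engineering: Pool B 529/854 = 61.9%, the in-state pool 26/36 = 72.2% → the in-state pool
Arts: Pool B 14/65 = 21.5%, the in-state pool 140/413 = 33.9% → the in-state pool
Business: Pool B 111/222 = 50.0%, the in-state pool 115/195 = 59.0% → the in-state pool
Overall: Pool B 790/1420 = 55.6%, the in-state pool 418/869 = 48.1% → Pool B
The in-state pool wins each department group but Pool B wins overall — the comparison reverses. The in-state pool's applicants skew toward Arts, which has a lower base rate.

Yes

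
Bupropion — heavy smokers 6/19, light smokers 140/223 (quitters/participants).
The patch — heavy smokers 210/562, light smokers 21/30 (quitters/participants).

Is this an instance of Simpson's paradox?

Yes

Heavy smokers: bupropion 6/19 = 31.6%, the patch 210/562 = 37.4% → the patch
Light smokers: bupropion 140/223 = 62.8%, the patch 21/30 = 70.0% → the patch
Overall: bupropion 146/242 = 60.3%, the patch 231/592 = 39.0% → bupropion
The patch wins each dependence group but bupropion wins overall — the comparison reverses. The patch's participants skew toward heavy smokers, which has a lower base rate.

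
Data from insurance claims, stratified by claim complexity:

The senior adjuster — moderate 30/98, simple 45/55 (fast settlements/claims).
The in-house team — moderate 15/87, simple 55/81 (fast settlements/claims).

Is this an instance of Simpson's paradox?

Moderate: the senior adjuster 30/98 = 30.6%, the in-house team 15/87 = 17.2% → the senior adjuster
Simple: the senior adjuster 45/55 = 81.8%, the in-house team 55/81 = 67.9% → the senior adjuster
Overall: the senior adjuster 75/153 = 49.0%, the in-house team 70/168 = 41.7% → the senior adjuster
The senior adjuster wins overall and in every claim group — no reversal.

No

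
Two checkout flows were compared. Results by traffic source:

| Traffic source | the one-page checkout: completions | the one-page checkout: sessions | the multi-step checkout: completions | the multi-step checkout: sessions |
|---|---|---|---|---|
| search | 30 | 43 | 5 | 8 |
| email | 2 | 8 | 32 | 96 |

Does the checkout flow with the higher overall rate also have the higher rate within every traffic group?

Search: the one-page checkout 30/43 = 69.8%, the multi-step checkout 5/8 = 62.5% → the one-page checkout
Email: the one-page checkout 2/8 = 25.0%, the multi-step checkout 32/96 = 33.3% → the multi-step checkout
Overall: the one-page checkout 32/51 = 62.7%, the multi-step checkout 37/104 = 35.6% → the one-page checkout
Neither sweeps: the one-page checkout wins 1 of 2 groups, the multi-step checkout wins 1. The one-page checkout wins overall but not every group — no Simpson reversal.

No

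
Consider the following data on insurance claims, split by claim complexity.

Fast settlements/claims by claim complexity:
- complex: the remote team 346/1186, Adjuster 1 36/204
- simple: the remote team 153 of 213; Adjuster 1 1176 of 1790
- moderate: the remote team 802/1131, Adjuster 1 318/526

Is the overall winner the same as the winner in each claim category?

No

Complex: the remote team 346/1186 = 29.2%, Adjuster 1 36/204 = 17.6% → the remote team
Simple: the remote team 153/213 = 71.8%, Adjuster 1 1176/1790 = 65.7% → the remote team
Moderate: the remote team 802/1131 = 70.9%, Adjuster 1 318/526 = 60.5% → the remote team
Overall: the remote team 1301/2530 = 51.4%, Adjuster 1 1530/2520 = 60.7% → Adjuster 1
The remote team wins each claim group but Adjuster 1 wins overall — the comparison reverses. The remote team's claims skew toward complex, which has a lower base rate.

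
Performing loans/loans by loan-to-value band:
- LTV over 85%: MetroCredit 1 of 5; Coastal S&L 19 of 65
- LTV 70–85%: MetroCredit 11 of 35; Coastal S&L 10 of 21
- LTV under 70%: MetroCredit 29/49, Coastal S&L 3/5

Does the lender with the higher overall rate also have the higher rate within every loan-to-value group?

No

LTV over 85%: MetroCredit 1/5 = 20.0%, Coastal S&L 19/65 = 29.2% → Coastal S&L
LTV 70–85%: MetroCredit 11/35 = 31.4%, Coastal S&L 10/21 = 47.6% → Coastal S&L
LTV under 70%: MetroCredit 29/49 = 59.2%, Coastal S&L 3/5 = 60.0% → Coastal S&L
Overall: MetroCredit 41/89 = 46.1%, Coastal S&L 32/91 = 35.2% → MetroCredit
Coastal S&L wins each loan-to-value group but MetroCredit wins overall — the comparison reverses. Coastal S&L's loans skew toward LTV over 85%, which has a lower base rate.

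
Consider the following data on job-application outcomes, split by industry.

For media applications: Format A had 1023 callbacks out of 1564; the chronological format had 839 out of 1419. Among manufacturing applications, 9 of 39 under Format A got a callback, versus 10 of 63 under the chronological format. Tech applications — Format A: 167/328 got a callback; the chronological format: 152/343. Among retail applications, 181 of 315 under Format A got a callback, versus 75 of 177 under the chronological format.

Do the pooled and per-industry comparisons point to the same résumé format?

Yes

Media: Format A 1023/1564 = 65.4%, the chronological format 839/1419 = 59.1% → Format A
Manufacturing: Format A 9/39 = 23.1%, the chronological format 10/63 = 15.9% → Format A
Tech: Format A 167/328 = 50.9%, the chronological format 152/343 = 44.3% → Format A
Retail: Format A 181/315 = 57.5%, the chronological format 75/177 = 42.4% → Format A
Overall: Format A 1380/2246 = 61.4%, the chronological format 1076/2002 = 53.7% → Format A
Format A wins overall and in every industry group — no reversal.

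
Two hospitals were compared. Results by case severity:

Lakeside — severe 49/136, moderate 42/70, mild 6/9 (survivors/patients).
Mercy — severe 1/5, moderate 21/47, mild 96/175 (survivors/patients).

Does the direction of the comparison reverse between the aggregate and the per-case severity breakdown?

Severe: Lakeside 49/136 = 36.0%, Mercy 1/5 = 20.0% → Lakeside
Moderate: Lakeside 42/70 = 60.0%, Mercy 21/47 = 44.7% → Lakeside
Mild: Lakeside 6/9 = 66.7%, Mercy 96/175 = 54.9% → Lakeside
Overall: Lakeside 97/215 = 45.1%, Mercy 118/227 = 52.0% → Mercy
Lakeside wins each case group but Mercy wins overall — the comparison reverses. Lakeside's patients skew toward severe, which has a lower base rate.

Yes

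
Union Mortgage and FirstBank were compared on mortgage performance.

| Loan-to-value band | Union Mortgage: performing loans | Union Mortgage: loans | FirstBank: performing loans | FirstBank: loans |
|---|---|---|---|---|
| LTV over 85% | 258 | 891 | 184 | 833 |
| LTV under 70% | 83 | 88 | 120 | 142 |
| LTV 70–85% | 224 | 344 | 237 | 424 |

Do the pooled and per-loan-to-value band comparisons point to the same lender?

LTV over 85%: Union Mortgage 258/891 = 29.0%, FirstBank 184/833 = 22.1% → Union Mortgage
LTV under 70%: Union Mortgage 83/88 = 94.3%, FirstBank 120/142 = 84.5% → Union Mortgage
LTV 70–85%: Union Mortgage 224/344 = 65.1%, FirstBank 237/424 = 55.9% → Union Mortgage
Overall: Union Mortgage 565/1323 = 42.7%, FirstBank 541/1399 = 38.7% → Union Mortgage
Union Mortgage wins overall and in every loan-to-value group — no reversal.

Yes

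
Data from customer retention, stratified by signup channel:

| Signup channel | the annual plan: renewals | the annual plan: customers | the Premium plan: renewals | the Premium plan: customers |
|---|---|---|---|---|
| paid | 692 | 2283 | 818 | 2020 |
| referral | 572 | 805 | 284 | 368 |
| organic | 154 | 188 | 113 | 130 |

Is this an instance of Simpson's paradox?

No

Paid: the annual plan 692/2283 = 30.3%, the Premium plan 818/2020 = 40.5% → the Premium plan
Referral: the annual plan 572/805 = 71.1%, the Premium plan 284/368 = 77.2% → the Premium plan
Organic: the annual plan 154/188 = 81.9%, the Premium plan 113/130 = 86.9% → the Premium plan
Overall: the annual plan 1418/3276 = 43.3%, the Premium plan 1215/2518 = 48.3% → the Premium plan
The Premium plan wins overall and in every signup group — no reversal.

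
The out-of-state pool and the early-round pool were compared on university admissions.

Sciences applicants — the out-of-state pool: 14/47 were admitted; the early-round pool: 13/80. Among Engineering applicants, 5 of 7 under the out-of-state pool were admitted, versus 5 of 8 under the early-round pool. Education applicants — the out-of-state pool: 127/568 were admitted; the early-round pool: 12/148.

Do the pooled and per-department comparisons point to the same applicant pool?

Sciences: the out-of-state pool 14/47 = 29.8%, the early-round pool 13/80 = 16.2% → the out-of-state pool
Engineering: the out-of-state pool 5/7 = 71.4%, the early-round pool 5/8 = 62.5% → the out-of-state pool
Education: the out-of-state pool 127/568 = 22.4%, the early-round pool 12/148 = 8.1% → the out-of-state pool
Overall: the out-of-state pool 146/622 = 23.5%, the early-round pool 30/236 = 12.7% → the out-of-state pool
The out-of-state pool wins overall and in every department group — no reversal.

Yes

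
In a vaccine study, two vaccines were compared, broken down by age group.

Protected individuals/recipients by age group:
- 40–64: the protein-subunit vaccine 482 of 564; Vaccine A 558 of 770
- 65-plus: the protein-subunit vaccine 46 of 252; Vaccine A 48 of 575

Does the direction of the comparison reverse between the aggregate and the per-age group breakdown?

40–64: the protein-subunit vaccine 482/564 = 85.5%, Vaccine A 558/770 = 72.5% → the protein-subunit vaccine
65-plus: the protein-subunit vaccine 46/252 = 18.3%, Vaccine A 48/575 = 8.3% → the protein-subunit vaccine
Overall: the protein-subunit vaccine 528/816 = 64.7%, Vaccine A 606/1345 = 45.1% → the protein-subunit vaccine
The protein-subunit vaccine wins overall and in every age group — no reversal.

No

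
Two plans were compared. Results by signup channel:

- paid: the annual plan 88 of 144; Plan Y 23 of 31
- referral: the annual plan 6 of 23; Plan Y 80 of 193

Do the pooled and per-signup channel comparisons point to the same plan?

Paid: the annual plan 88/144 = 61.1%, Plan Y 23/31 = 74.2% → Plan Y
Referral: the annual plan 6/23 = 26.1%, Plan Y 80/193 = 41.5% → Plan Y
Overall: the annual plan 94/167 = 56.3%, Plan Y 103/224 = 46.0% → the annual plan
Plan Y wins each signup group but the annual plan wins overall — the comparison reverses. Plan Y's customers skew toward referral, which has a lower base rate.

No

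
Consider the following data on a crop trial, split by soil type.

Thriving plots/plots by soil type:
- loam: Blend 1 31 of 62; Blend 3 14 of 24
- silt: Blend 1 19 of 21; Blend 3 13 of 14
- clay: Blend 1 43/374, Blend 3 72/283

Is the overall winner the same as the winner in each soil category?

Loam: Blend 1 31/62 = 50.0%, Blend 3 14/24 = 58.3% → Blend 3
Silt: Blend 1 19/21 = 90.5%, Blend 3 13/14 = 92.9% → Blend 3
Clay: Blend 1 43/374 = 11.5%, Blend 3 72/283 = 25.4% → Blend 3
Overall: Blend 1 93/457 = 20.4%, Blend 3 99/321 = 30.8% → Blend 3
Blend 3 wins overall and in every soil group — no reversal.

Yes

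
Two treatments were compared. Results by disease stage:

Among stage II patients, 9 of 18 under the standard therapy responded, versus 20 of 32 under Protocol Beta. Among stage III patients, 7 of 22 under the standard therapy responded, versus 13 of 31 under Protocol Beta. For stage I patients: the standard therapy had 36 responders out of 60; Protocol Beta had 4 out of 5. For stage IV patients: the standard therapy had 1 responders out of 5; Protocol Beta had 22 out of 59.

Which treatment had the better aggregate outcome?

Stage II: the standard therapy 9/18 = 50.0%, Protocol Beta 20/32 = 62.5% → Protocol Beta
Stage III: the standard therapy 7/22 = 31.8%, Protocol Beta 13/31 = 41.9% → Protocol Beta
Stage I: the standard therapy 36/60 = 60.0%, Protocol Beta 4/5 = 80.0% → Protocol Beta
Stage IV: the standard therapy 1/5 = 20.0%, Protocol Beta 22/59 = 37.3% → Protocol Beta
Overall: the standard therapy 53/105 = 50.5%, Protocol Beta 59/127 = 46.5% → the standard therapy
(Protocol Beta wins every disease group but the standard therapy wins overall — Protocol Beta's patients skew toward the low-rate stage IV group.)

the standard therapy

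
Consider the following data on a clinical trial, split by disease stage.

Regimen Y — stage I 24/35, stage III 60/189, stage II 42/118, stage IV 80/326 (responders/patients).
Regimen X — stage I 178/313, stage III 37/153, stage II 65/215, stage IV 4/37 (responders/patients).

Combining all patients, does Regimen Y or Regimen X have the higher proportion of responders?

Regimen X

Stage I: Regimen Y 24/35 = 68.6%, Regimen X 178/313 = 56.9% → Regimen Y
Stage III: Regimen Y 60/189 = 31.7%, Regimen X 37/153 = 24.2% → Regimen Y
Stage II: Regimen Y 42/118 = 35.6%, Regimen X 65/215 = 30.2% → Regimen Y
Stage IV: Regimen Y 80/326 = 24.5%, Regimen X 4/37 = 10.8% → Regimen Y
Overall: Regimen Y 206/668 = 30.8%, Regimen X 284/718 = 39.6% → Regimen X
(Regimen Y wins every disease group but Regimen X wins overall — Regimen Y's patients skew toward the low-rate stage IV group.)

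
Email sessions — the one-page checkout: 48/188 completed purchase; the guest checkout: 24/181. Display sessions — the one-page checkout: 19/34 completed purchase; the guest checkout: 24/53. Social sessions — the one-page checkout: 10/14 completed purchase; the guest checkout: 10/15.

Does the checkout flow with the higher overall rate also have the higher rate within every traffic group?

Email: the one-page checkout 48/188 = 25.5%, the guest checkout 24/181 = 13.3% → the one-page checkout
Display: the one-page checkout 19/34 = 55.9%, the guest checkout 24/53 = 45.3% → the one-page checkout
Social: the one-page checkout 10/14 = 71.4%, the guest checkout 10/15 = 66.7% → the one-page checkout
Overall: the one-page checkout 77/236 = 32.6%, the guest checkout 58/249 = 23.3% → the one-page checkout
The one-page checkout wins overall and in every traffic group — no reversal.

Yes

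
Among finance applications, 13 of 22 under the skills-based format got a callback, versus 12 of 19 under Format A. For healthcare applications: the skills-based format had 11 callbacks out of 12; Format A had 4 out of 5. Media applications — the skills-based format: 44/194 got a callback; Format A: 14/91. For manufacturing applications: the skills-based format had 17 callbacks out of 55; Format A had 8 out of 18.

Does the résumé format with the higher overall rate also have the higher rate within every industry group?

Finance: the skills-based format 13/22 = 59.1%, Format A 12/19 = 63.2% → Format A
Healthcare: the skills-based format 11/12 = 91.7%, Format A 4/5 = 80.0% → the skills-based format
Media: the skills-based format 44/194 = 22.7%, Format A 14/91 = 15.4% → the skills-based format
Manufacturing: the skills-based format 17/55 = 30.9%, Format A 8/18 = 44.4% → Format A
Overall: the skills-based format 85/283 = 30.0%, Format A 38/133 = 28.6% → the skills-based format
Neither sweeps: the skills-based format wins 2 of 4 groups, Format A wins 2. The skills-based format wins overall but not every group — no Simpson reversal.

No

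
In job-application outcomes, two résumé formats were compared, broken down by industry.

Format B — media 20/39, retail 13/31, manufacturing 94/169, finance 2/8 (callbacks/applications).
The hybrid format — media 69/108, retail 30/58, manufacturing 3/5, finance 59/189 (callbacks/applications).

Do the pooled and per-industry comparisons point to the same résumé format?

Media: Format B 20/39 = 51.3%, the hybrid format 69/108 = 63.9% → the hybrid format
Retail: Format B 13/31 = 41.9%, the hybrid format 30/58 = 51.7% → the hybrid format
Manufacturing: Format B 94/169 = 55.6%, the hybrid format 3/5 = 60.0% → the hybrid format
Finance: Format B 2/8 = 25.0%, the hybrid format 59/189 = 31.2% → the hybrid format
Overall: Format B 129/247 = 52.2%, the hybrid format 161/360 = 44.7% → Format B
The hybrid format wins each industry group but Format B wins overall — the comparison reverses. The hybrid format's applications skew toward finance, which has a lower base rate.

No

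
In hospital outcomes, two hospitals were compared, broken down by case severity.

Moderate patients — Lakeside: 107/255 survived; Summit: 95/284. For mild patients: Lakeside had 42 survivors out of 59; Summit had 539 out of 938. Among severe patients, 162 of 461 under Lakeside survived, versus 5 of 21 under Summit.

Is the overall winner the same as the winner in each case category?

Moderate: Lakeside 107/255 = 42.0%, Summit 95/284 = 33.5% → Lakeside
Mild: Lakeside 42/59 = 71.2%, Summit 539/938 = 57.5% → Lakeside
Severe: Lakeside 162/461 = 35.1%, Summit 5/21 = 23.8% → Lakeside
Overall: Lakeside 311/775 = 40.1%, Summit 639/1243 = 51.4% → Summit
Lakeside wins each case group but Summit wins overall — the comparison reverses. Lakeside's patients skew toward severe, which has a lower base rate.

No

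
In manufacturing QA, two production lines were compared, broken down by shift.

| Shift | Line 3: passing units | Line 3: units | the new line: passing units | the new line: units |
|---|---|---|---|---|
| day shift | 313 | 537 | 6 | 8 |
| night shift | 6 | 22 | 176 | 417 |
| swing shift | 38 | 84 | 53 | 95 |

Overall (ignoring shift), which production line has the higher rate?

Line 3

Day shift: Line 3 313/537 = 58.3%, the new line 6/8 = 75.0% → the new line
Night shift: Line 3 6/22 = 27.3%, the new line 176/417 = 42.2% → the new line
Swing shift: Line 3 38/84 = 45.2%, the new line 53/95 = 55.8% → the new line
Overall: Line 3 357/643 = 55.5%, the new line 235/520 = 45.2% → Line 3
(The new line wins every shift group but Line 3 wins overall — the new line's units skew toward the low-rate night shift group.)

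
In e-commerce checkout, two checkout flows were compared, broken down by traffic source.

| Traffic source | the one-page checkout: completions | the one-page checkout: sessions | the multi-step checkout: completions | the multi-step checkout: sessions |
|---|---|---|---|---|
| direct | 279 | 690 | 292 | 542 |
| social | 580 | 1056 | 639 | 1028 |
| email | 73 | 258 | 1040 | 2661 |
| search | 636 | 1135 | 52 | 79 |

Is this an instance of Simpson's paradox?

Direct: the one-page checkout 279/690 = 40.4%, the multi-step checkout 292/542 = 53.9% → the multi-step checkout
Social: the one-page checkout 580/1056 = 54.9%, the multi-step checkout 639/1028 = 62.2% → the multi-step checkout
Email: the one-page checkout 73/258 = 28.3%, the multi-step checkout 1040/2661 = 39.1% → the multi-step checkout
Search: the one-page checkout 636/1135 = 56.0%, the multi-step checkout 52/79 = 65.8% → the multi-step checkout
Overall: the one-page checkout 1568/3139 = 50.0%, the multi-step checkout 2023/4310 = 46.9% → the one-page checkout
The multi-step checkout wins each traffic group but the one-page checkout wins overall — the comparison reverses. The multi-step checkout's sessions skew toward email, which has a lower base rate.

Yes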